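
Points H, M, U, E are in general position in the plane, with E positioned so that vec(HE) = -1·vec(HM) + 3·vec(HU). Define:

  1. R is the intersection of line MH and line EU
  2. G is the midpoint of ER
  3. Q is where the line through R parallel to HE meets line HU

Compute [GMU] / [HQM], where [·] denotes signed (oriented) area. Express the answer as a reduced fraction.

[GMU]:[HQM] = 1/6

Set H = (0, 0), M = (1, 0), U = (0, 1), E = (-1, 3); any affine frame gives the same invariant.
1. R is the intersection of line MH and line EU ⇒ R = (1/2, 0)
2. G is the midpoint of ER ⇒ G = (-1/4, 3/2)
3. Q is where the line through R parallel to HE meets line HU ⇒ Q = (0, 3/2)
2·[GMU] = -1/4, 2·[HQM] = -3/2
[GMU]:[HQM] = -1/4:-3/2 = 1/6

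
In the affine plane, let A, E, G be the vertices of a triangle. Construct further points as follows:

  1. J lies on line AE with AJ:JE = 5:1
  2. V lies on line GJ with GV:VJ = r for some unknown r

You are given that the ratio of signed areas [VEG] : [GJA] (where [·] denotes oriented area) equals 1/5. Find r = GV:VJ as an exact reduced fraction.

r = -1/2

Set A = (0, 0), E = (1, 0), G = (0, 1); any affine frame gives the same invariant.
1. J lies on line AE with AJ:JE = 5:1 ⇒ J = (5/6, 0)
2. With GV:VJ = r, write λ = r/(r+1) so V = G + λ·(J−G); V is affine-linear in λ
Every point depending on V is an affine combination of V and λ-independent points, so each such coordinate is linear in λ; the λ² term in each signed area is a multiple of (J−G)×(J−G) = 0, so 2·[VEG] and 2·[GJA] are each linear in λ. Evaluating at λ=0 and λ=1:
  2·[VEG] = 1/6·λ,   2·[GJA] = -5/6
So [VEG]:[GJA] = (1/6·λ) / (-5/6). Setting this equal to 1/5:
  1/6·λ = 1/5·(-5/6)  ⇒  λ = -1
Then r = λ/(1−λ) = (-1)/(2) = -1/2. Check: with r = -1/2, V = (-5/6, 2) and [VEG]:[GJA] = 1/5 as required.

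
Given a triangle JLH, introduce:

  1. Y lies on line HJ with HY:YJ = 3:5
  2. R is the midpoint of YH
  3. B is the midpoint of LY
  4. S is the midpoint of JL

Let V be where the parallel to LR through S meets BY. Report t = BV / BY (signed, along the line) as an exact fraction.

t = 10/3

Choose coordinates J = (0, 0), L = (1, 0), H = (0, 1).
1. Y lies on line HJ with HY:YJ = 3:5 ⇒ Y = (0, 5/8)
2. R is the midpoint of YH ⇒ R = (0, 13/16)
3. B is the midpoint of LY ⇒ B = (1/2, 5/16)
4. S is the midpoint of JL ⇒ S = (1/2, 0)
through S parallel to LR: direction (-1, 13/16); meets BY at V = (-7/6, 65/48)
V = B + t·(Y−B) with t = 10/3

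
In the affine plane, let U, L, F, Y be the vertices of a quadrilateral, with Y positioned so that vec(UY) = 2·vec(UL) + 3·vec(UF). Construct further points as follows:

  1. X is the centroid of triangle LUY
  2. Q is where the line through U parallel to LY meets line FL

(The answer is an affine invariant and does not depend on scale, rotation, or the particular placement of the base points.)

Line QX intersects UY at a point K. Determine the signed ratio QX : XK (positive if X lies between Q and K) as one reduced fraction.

QX:XK = -7/4

Work in coordinates with U = (0, 0), L = (1, 0), F = (0, 1), Y = (2, 3).
1. X is the centroid of triangle LUY ⇒ X = (1, 1)
2. Q is where the line through U parallel to LY meets line FL ⇒ Q = (1/4, 3/4)
line QX meets UY at K = (4/7, 6/7)
X = Q + t·(K−Q) with t = 7/3, so QX:XK = 7/3:-4/3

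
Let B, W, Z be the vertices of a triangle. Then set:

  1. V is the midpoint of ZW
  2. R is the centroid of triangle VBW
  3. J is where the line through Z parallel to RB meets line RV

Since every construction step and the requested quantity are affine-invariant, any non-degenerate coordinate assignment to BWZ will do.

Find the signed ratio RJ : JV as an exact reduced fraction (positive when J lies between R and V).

RJ:JV = -3/2

Set B = (0, 0), W = (1, 0), Z = (0, 1); any affine frame gives the same invariant.
1. V is the midpoint of ZW ⇒ V = (1/2, 1/2)
2. R is the centroid of triangle VBW ⇒ R = (1/2, 1/6)
3. J is where the line through Z parallel to RB meets line RV ⇒ J = (1/2, 7/6)
J = R + t·(V−R) with t = 3, so RJ:JV = t:(1−t) = 3:-2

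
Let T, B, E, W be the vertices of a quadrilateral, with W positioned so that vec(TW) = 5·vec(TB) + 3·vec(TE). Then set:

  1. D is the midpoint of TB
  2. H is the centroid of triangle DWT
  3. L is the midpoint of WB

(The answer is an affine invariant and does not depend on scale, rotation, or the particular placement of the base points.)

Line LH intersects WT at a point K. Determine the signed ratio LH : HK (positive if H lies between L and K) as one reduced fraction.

Work in coordinates with T = (0, 0), B = (1, 0), E = (0, 1), W = (5, 3).
1. D is the midpoint of TB ⇒ D = (1/2, 0)
2. H is the centroid of triangle DWT ⇒ H = (11/6, 1)
3. L is the midpoint of WB ⇒ L = (3, 3/2)
line LH meets WT at K = (5/4, 3/4)
H = L + t·(K−L) with t = 2/3, so LH:HK = 2/3:1/3

LH:HK = 2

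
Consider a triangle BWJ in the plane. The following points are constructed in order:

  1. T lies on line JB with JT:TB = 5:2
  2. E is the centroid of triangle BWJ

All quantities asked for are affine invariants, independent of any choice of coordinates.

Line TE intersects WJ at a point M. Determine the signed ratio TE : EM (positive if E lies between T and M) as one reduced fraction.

TE:EM = 8/7

Set B = (0, 0), W = (1, 0), J = (0, 1); any affine frame gives the same invariant.
1. T lies on line JB with JT:TB = 5:2 ⇒ T = (0, 2/7)
2. E is the centroid of triangle BWJ ⇒ E = (1/3, 1/3)
line TE meets WJ at M = (5/8, 3/8)
E = T + t·(M−T) with t = 8/15, so TE:EM = 8/15:7/15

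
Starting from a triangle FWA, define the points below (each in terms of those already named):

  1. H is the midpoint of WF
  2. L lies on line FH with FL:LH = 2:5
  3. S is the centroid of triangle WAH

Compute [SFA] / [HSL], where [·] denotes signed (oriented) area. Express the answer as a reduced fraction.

[SFA]:[HSL] = -21/5

Work in coordinates with F = (0, 0), W = (1, 0), A = (0, 1).
1. H is the midpoint of WF ⇒ H = (1/2, 0)
2. L lies on line FH with FL:LH = 2:5 ⇒ L = (1/7, 0)
3. S is the centroid of triangle WAH ⇒ S = (1/2, 1/3)
2·[SFA] = -1/2, 2·[HSL] = 5/42
[SFA]:[HSL] = -1/2:5/42 = -21/5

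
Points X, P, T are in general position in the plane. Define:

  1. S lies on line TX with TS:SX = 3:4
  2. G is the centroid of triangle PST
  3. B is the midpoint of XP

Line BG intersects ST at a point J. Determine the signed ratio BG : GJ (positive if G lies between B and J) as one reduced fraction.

Work in coordinates with X = (0, 0), P = (1, 0), T = (0, 1).
1. S lies on line TX with TS:SX = 3:4 ⇒ S = (0, 4/7)
2. G is the centroid of triangle PST ⇒ G = (1/3, 11/21)
3. B is the midpoint of XP ⇒ B = (1/2, 0)
line BG meets ST at J = (0, 11/7)
G = B + t·(J−B) with t = 1/3, so BG:GJ = 1/3:2/3

BG:GJ = 1/2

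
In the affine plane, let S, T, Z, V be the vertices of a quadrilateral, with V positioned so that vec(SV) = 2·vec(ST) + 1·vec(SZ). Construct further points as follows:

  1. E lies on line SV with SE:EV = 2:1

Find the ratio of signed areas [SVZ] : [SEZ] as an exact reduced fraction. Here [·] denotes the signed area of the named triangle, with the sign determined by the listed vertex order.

[SVZ]:[SEZ] = 3/2

Assign S = (0, 0), T = (1, 0), Z = (0, 1), V = (2, 1) — the answer is frame-independent, so this choice is without loss of generality.
1. E lies on line SV with SE:EV = 2:1 ⇒ E = (4/3, 2/3)
2·[SVZ] = 2, 2·[SEZ] = 4/3
[SVZ]:[SEZ] = 2:4/3 = 3/2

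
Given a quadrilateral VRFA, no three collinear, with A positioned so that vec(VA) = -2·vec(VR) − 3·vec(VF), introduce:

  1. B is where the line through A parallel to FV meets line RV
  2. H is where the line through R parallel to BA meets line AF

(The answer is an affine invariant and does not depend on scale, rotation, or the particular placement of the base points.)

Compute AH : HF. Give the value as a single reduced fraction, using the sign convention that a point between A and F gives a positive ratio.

AH:HF = -3

Choose coordinates V = (0, 0), R = (1, 0), F = (0, 1), A = (-2, -3).
1. B is where the line through A parallel to FV meets line RV ⇒ B = (-2, 0)
2. H is where the line through R parallel to BA meets line AF ⇒ H = (1, 3)
H = A + t·(F−A) with t = 3/2, so AH:HF = t:(1−t) = 3/2:-1/2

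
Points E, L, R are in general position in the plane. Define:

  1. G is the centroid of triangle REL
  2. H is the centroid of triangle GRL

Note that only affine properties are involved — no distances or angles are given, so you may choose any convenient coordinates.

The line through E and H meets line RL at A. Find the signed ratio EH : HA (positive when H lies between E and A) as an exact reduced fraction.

EH:HA = 8

Choose coordinates E = (0, 0), L = (1, 0), R = (0, 1).
1. G is the centroid of triangle REL ⇒ G = (1/3, 1/3)
2. H is the centroid of triangle GRL ⇒ H = (4/9, 4/9)
line EH meets RL at A = (1/2, 1/2)
H = E + t·(A−E) with t = 8/9, so EH:HA = 8/9:1/9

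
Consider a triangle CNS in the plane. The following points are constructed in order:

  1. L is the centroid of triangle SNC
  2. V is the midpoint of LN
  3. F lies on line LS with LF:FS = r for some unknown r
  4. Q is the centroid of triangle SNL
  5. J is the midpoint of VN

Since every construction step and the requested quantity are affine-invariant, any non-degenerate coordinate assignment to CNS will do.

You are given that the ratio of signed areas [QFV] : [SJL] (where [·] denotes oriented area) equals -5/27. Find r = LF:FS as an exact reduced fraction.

Set C = (0, 0), N = (1, 0), S = (0, 1); any affine frame gives the same invariant.
1. L is the centroid of triangle SNC ⇒ L = (1/3, 1/3)
2. V is the midpoint of LN ⇒ V = (2/3, 1/6)
3. With LF:FS = r, write λ = r/(r+1) so F = L + λ·(S−L); F is affine-linear in λ
4. Q is the centroid of triangle SNL ⇒ Q = (4/9, 4/9)
5. J is the midpoint of VN ⇒ J = (5/6, 1/12)
Every point depending on F is an affine combination of F and λ-independent points, so each such coordinate is linear in λ; the λ² term in each signed area is a multiple of (S−L)×(S−L) = 0, so 2·[QFV] and 2·[SJL] are each linear in λ. Evaluating at λ=0 and λ=1:
  2·[QFV] = -1/18·λ + 1/18,   2·[SJL] = -1/4
So [QFV]:[SJL] = (-1/18·λ + 1/18) / (-1/4). Setting this equal to -5/27:
  -1/18·λ + 1/18 = -5/27·(-1/4)  ⇒  λ = 1/6
Then r = λ/(1−λ) = (1/6)/(5/6) = 1/5. Check: with r = 1/5, F = (5/18, 4/9) and [QFV]:[SJL] = -5/27 as required.

r = 1/5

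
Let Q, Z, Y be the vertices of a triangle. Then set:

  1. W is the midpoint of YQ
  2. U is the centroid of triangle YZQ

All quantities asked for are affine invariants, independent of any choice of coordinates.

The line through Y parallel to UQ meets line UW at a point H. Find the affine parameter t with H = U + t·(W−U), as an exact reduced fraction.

t = 2

Choose coordinates Q = (0, 0), Z = (1, 0), Y = (0, 1).
1. W is the midpoint of YQ ⇒ W = (0, 1/2)
2. U is the centroid of triangle YZQ ⇒ U = (1/3, 1/3)
through Y parallel to UQ: direction (-1/3, -1/3); meets UW at H = (-1/3, 2/3)
H = U + t·(W−U) with t = 2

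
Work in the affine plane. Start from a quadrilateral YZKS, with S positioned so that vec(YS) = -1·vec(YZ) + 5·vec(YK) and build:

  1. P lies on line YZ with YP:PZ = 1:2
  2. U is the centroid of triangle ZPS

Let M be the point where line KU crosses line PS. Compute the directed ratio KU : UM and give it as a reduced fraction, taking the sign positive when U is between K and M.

Set Y = (0, 0), Z = (1, 0), K = (0, 1), S = (-1, 5); any affine frame gives the same invariant.
1. P lies on line YZ with YP:PZ = 1:2 ⇒ P = (1/3, 0)
2. U is the centroid of triangle ZPS ⇒ U = (1/9, 5/3)
line KU meets PS at M = (1/39, 15/13)
U = K + t·(M−K) with t = 13/3, so KU:UM = 13/3:-10/3

KU:UM = -13/10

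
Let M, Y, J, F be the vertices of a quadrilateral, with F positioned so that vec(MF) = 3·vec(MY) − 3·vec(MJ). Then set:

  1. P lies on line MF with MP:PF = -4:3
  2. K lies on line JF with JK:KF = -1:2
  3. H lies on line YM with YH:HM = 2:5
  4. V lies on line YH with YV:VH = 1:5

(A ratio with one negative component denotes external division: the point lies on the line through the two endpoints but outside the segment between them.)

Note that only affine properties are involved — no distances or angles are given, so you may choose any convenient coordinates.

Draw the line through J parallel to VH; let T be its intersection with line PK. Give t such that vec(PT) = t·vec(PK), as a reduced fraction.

t = 13/17

Set M = (0, 0), Y = (1, 0), J = (0, 1), F = (3, -3); any affine frame gives the same invariant.
1. P lies on line MF with MP:PF = -4:3 ⇒ P = (12, -12)
2. K lies on line JF with JK:KF = -1:2 ⇒ K = (-3, 5)
3. H lies on line YM with YH:HM = 2:5 ⇒ H = (5/7, 0)
4. V lies on line YH with YV:VH = 1:5 ⇒ V = (20/21, 0)
through J parallel to VH: direction (-5/21, 0); meets PK at T = (9/17, 1)
T = P + t·(K−P) with t = 13/17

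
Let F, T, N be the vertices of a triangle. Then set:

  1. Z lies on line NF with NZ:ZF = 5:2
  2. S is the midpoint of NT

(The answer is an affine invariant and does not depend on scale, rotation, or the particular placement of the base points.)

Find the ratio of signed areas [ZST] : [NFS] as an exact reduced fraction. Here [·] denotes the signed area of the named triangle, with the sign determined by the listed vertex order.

[ZST]:[NFS] = -5/7

Set F = (0, 0), T = (1, 0), N = (0, 1); any affine frame gives the same invariant.
1. Z lies on line NF with NZ:ZF = 5:2 ⇒ Z = (0, 2/7)
2. S is the midpoint of NT ⇒ S = (1/2, 1/2)
2·[ZST] = -5/14, 2·[NFS] = 1/2
[ZST]:[NFS] = -5/14:1/2 = -5/7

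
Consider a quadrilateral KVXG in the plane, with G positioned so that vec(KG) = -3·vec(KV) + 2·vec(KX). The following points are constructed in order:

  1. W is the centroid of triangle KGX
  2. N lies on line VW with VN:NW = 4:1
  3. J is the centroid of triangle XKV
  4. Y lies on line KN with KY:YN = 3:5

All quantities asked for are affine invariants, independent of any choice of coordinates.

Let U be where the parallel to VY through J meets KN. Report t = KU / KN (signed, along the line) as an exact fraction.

t = 61/96

Work in coordinates with K = (0, 0), V = (1, 0), X = (0, 1), G = (-3, 2).
1. W is the centroid of triangle KGX ⇒ W = (-1, 1)
2. N lies on line VW with VN:NW = 4:1 ⇒ N = (-3/5, 4/5)
3. J is the centroid of triangle XKV ⇒ J = (1/3, 1/3)
4. Y lies on line KN with KY:YN = 3:5 ⇒ Y = (-9/40, 3/10)
through J parallel to VY: direction (-49/40, 3/10); meets KN at U = (-61/160, 61/120)
U = K + t·(N−K) with t = 61/96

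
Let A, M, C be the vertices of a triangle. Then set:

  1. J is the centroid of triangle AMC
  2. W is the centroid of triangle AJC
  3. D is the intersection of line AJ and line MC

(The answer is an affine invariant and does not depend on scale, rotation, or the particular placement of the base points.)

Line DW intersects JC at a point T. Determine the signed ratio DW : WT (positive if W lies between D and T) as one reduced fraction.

Choose coordinates A = (0, 0), M = (1, 0), C = (0, 1).
1. J is the centroid of triangle AMC ⇒ J = (1/3, 1/3)
2. W is the centroid of triangle AJC ⇒ W = (1/9, 4/9)
3. D is the intersection of line AJ and line MC ⇒ D = (1/2, 1/2)
line DW meets JC at T = (4/15, 7/15)
W = D + t·(T−D) with t = 5/3, so DW:WT = 5/3:-2/3

DW:WT = -5/2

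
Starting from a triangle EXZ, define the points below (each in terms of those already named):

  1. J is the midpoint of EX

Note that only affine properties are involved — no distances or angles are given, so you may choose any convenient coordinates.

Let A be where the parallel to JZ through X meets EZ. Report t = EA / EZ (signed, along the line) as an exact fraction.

t = 2

Work in coordinates with E = (0, 0), X = (1, 0), Z = (0, 1).
1. J is the midpoint of EX ⇒ J = (1/2, 0)
through X parallel to JZ: direction (-1/2, 1); meets EZ at A = (0, 2)
A = E + t·(Z−E) with t = 2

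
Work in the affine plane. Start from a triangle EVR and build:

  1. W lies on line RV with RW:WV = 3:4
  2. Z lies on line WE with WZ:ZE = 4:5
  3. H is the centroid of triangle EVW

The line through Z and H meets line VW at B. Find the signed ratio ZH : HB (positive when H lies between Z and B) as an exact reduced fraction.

Set E = (0, 0), V = (1, 0), R = (0, 1); any affine frame gives the same invariant.
1. W lies on line RV with RW:WV = 3:4 ⇒ W = (3/7, 4/7)
2. Z lies on line WE with WZ:ZE = 4:5 ⇒ Z = (5/21, 20/63)
3. H is the centroid of triangle EVW ⇒ H = (10/21, 4/21)
line ZH meets VW at B = (25/21, -4/21)
H = Z + t·(B−Z) with t = 1/4, so ZH:HB = 1/4:3/4

ZH:HB = 1/3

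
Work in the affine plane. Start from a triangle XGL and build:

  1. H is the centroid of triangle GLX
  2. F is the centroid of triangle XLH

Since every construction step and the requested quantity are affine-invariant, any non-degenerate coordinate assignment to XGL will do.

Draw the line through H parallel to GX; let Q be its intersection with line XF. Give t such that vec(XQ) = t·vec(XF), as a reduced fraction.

Assign X = (0, 0), G = (1, 0), L = (0, 1) — the answer is frame-independent, so this choice is without loss of generality.
1. H is the centroid of triangle GLX ⇒ H = (1/3, 1/3)
2. F is the centroid of triangle XLH ⇒ F = (1/9, 4/9)
through H parallel to GX: direction (-1, 0); meets XF at Q = (1/12, 1/3)
Q = X + t·(F−X) with t = 3/4

t = 3/4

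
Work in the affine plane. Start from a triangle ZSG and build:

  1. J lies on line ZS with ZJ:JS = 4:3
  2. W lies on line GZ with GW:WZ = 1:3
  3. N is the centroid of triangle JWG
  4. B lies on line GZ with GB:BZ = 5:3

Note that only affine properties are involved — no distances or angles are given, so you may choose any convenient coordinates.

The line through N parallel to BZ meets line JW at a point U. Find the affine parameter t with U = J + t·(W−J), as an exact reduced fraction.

t = 2/3

Set Z = (0, 0), S = (1, 0), G = (0, 1); any affine frame gives the same invariant.
1. J lies on line ZS with ZJ:JS = 4:3 ⇒ J = (4/7, 0)
2. W lies on line GZ with GW:WZ = 1:3 ⇒ W = (0, 3/4)
3. N is the centroid of triangle JWG ⇒ N = (4/21, 7/12)
4. B lies on line GZ with GB:BZ = 5:3 ⇒ B = (0, 3/8)
through N parallel to BZ: direction (0, -3/8); meets JW at U = (4/21, 1/2)
U = J + t·(W−J) with t = 2/3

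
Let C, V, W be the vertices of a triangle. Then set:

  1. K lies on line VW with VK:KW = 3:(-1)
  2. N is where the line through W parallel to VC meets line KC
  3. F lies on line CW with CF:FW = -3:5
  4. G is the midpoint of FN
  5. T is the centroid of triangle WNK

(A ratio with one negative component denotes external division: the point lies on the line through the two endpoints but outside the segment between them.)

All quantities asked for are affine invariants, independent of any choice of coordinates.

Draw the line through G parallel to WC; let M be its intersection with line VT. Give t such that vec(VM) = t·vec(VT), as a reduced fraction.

t = 21/23

Set C = (0, 0), V = (1, 0), W = (0, 1); any affine frame gives the same invariant.
1. K lies on line VW with VK:KW = 3:(-1) ⇒ K = (-1/2, 3/2)
2. N is where the line through W parallel to VC meets line KC ⇒ N = (-1/3, 1)
3. F lies on line CW with CF:FW = -3:5 ⇒ F = (0, -3/2)
4. G is the midpoint of FN ⇒ G = (-1/6, -1/4)
5. T is the centroid of triangle WNK ⇒ T = (-5/18, 7/6)
through G parallel to WC: direction (0, -1); meets VT at M = (-1/6, 49/46)
M = V + t·(T−V) with t = 21/23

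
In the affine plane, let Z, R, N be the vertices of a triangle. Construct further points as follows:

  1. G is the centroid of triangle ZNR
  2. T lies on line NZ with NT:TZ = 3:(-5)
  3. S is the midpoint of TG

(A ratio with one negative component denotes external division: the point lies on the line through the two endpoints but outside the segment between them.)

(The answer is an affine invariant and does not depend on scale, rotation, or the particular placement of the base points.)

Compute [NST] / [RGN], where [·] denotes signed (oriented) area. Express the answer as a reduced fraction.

Assign Z = (0, 0), R = (1, 0), N = (0, 1) — the answer is frame-independent, so this choice is without loss of generality.
1. G is the centroid of triangle ZNR ⇒ G = (1/3, 1/3)
2. T lies on line NZ with NT:TZ = 3:(-5) ⇒ T = (0, 5/2)
3. S is the midpoint of TG ⇒ S = (1/6, 17/12)
2·[NST] = 1/4, 2·[RGN] = -1/3
[NST]:[RGN] = 1/4:-1/3 = -3/4

[NST]:[RGN] = -3/4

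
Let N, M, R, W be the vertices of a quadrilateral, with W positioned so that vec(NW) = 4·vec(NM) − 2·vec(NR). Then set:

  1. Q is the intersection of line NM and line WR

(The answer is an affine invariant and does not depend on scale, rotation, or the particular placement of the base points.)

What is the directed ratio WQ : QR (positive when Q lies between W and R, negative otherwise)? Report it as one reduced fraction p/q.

WQ:QR = 2

Set N = (0, 0), M = (1, 0), R = (0, 1), W = (4, -2); any affine frame gives the same invariant.
1. Q is the intersection of line NM and line WR ⇒ Q = (4/3, 0)
Q = W + t·(R−W) with t = 2/3, so WQ:QR = t:(1−t) = 2/3:1/3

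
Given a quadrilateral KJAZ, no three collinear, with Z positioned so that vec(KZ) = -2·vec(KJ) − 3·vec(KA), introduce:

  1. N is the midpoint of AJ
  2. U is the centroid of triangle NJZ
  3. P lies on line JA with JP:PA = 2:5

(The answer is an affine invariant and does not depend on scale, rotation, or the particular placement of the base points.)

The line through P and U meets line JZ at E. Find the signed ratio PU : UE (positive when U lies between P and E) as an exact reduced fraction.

PU:UE = 5/7

Work in coordinates with K = (0, 0), J = (1, 0), A = (0, 1), Z = (-2, -3).
1. N is the midpoint of AJ ⇒ N = (1/2, 1/2)
2. U is the centroid of triangle NJZ ⇒ U = (-1/6, -5/6)
3. P lies on line JA with JP:PA = 2:5 ⇒ P = (5/7, 2/7)
line PU meets JZ at E = (-7/5, -12/5)
U = P + t·(E−P) with t = 5/12, so PU:UE = 5/12:7/12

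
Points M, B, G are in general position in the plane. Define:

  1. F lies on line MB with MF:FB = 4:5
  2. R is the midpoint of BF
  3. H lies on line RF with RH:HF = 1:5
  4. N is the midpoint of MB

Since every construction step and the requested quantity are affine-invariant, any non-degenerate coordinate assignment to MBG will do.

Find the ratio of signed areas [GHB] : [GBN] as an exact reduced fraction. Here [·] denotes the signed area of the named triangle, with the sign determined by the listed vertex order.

[GHB]:[GBN] = -35/54

Assign M = (0, 0), B = (1, 0), G = (0, 1) — the answer is frame-independent, so this choice is without loss of generality.
1. F lies on line MB with MF:FB = 4:5 ⇒ F = (4/9, 0)
2. R is the midpoint of BF ⇒ R = (13/18, 0)
3. H lies on line RF with RH:HF = 1:5 ⇒ H = (73/108, 0)
4. N is the midpoint of MB ⇒ N = (1/2, 0)
2·[GHB] = 35/108, 2·[GBN] = -1/2
[GHB]:[GBN] = 35/108:-1/2 = -35/54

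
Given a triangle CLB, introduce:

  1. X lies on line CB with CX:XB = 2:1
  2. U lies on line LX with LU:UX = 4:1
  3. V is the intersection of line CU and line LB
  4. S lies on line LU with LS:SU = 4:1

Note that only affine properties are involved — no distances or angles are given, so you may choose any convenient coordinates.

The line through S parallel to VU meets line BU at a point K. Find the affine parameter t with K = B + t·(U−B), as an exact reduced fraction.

Set C = (0, 0), L = (1, 0), B = (0, 1); any affine frame gives the same invariant.
1. X lies on line CB with CX:XB = 2:1 ⇒ X = (0, 2/3)
2. U lies on line LX with LU:UX = 4:1 ⇒ U = (1/5, 8/15)
3. V is the intersection of line CU and line LB ⇒ V = (3/11, 8/11)
4. S lies on line LU with LS:SU = 4:1 ⇒ S = (9/25, 32/75)
through S parallel to VU: direction (-4/55, -32/165); meets BU at K = (23/75, 64/225)
K = B + t·(U−B) with t = 23/15

t = 23/15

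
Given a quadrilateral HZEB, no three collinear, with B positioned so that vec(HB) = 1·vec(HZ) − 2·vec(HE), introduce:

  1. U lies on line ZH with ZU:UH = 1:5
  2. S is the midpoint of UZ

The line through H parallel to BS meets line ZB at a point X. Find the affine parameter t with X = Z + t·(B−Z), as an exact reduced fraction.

Work in coordinates with H = (0, 0), Z = (1, 0), E = (0, 1), B = (1, -2).
1. U lies on line ZH with ZU:UH = 1:5 ⇒ U = (5/6, 0)
2. S is the midpoint of UZ ⇒ S = (11/12, 0)
through H parallel to BS: direction (-1/12, 2); meets ZB at X = (1, -24)
X = Z + t·(B−Z) with t = 12

t = 12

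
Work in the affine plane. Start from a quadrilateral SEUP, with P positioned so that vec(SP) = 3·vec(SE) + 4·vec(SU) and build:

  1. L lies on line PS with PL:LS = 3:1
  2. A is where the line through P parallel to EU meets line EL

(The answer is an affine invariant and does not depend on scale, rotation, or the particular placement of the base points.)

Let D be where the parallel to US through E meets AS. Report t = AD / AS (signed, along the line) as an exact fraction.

t = 2

Set S = (0, 0), E = (1, 0), U = (0, 1), P = (3, 4); any affine frame gives the same invariant.
1. L lies on line PS with PL:LS = 3:1 ⇒ L = (3/4, 1)
2. A is where the line through P parallel to EU meets line EL ⇒ A = (-1, 8)
through E parallel to US: direction (0, -1); meets AS at D = (1, -8)
D = A + t·(S−A) with t = 2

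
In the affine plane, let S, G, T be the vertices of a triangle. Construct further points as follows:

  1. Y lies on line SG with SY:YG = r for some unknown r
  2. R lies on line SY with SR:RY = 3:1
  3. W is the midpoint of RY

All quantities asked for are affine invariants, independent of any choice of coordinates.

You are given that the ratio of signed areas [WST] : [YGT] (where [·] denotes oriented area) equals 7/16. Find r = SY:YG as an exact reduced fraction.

Set S = (0, 0), G = (1, 0), T = (0, 1); any affine frame gives the same invariant.
1. With SY:YG = r, write λ = r/(r+1) so Y = S + λ·(G−S); Y is affine-linear in λ
2. R lies on line SY with SR:RY = 3:1 ⇒ R is an affine combination of earlier points and hence also affine-linear in λ
3. W is the midpoint of RY ⇒ W is an affine combination of earlier points and hence also affine-linear in λ
Every point depending on Y is an affine combination of Y and λ-independent points, so each such coordinate is linear in λ; the λ² term in each signed area is a multiple of (G−S)×(G−S) = 0, so 2·[WST] and 2·[YGT] are each linear in λ. Evaluating at λ=0 and λ=1:
  2·[WST] = -7/8·λ,   2·[YGT] = −λ + 1
So [WST]:[YGT] = (-7/8·λ) / (−λ + 1). Setting this equal to 7/16:
  -7/8·λ = 7/16·(−λ + 1)  ⇒  λ = -1
Then r = λ/(1−λ) = (-1)/(2) = -1/2. Check: with r = -1/2, Y = (-1, 0) and [WST]:[YGT] = 7/16 as required.

r = -1/2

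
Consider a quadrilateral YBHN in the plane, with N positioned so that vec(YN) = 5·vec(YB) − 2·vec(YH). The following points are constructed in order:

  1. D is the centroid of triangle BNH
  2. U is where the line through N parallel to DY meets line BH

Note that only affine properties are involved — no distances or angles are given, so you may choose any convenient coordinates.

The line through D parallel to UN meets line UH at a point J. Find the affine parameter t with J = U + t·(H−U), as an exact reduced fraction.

t = 7/13

Assign Y = (0, 0), B = (1, 0), H = (0, 1), N = (5, -2) — the answer is frame-independent, so this choice is without loss of generality.
1. D is the centroid of triangle BNH ⇒ D = (2, -1/3)
2. U is where the line through N parallel to DY meets line BH ⇒ U = (13/5, -8/5)
through D parallel to UN: direction (12/5, -2/5); meets UH at J = (6/5, -1/5)
J = U + t·(H−U) with t = 7/13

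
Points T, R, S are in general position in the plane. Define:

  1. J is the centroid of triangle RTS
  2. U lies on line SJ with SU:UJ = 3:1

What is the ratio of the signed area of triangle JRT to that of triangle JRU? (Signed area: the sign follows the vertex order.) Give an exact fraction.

[JRT]:[JRU] = -4

Choose coordinates T = (0, 0), R = (1, 0), S = (0, 1).
1. J is the centroid of triangle RTS ⇒ J = (1/3, 1/3)
2. U lies on line SJ with SU:UJ = 3:1 ⇒ U = (1/4, 1/2)
2·[JRT] = -1/3, 2·[JRU] = 1/12
[JRT]:[JRU] = -1/3:1/12 = -4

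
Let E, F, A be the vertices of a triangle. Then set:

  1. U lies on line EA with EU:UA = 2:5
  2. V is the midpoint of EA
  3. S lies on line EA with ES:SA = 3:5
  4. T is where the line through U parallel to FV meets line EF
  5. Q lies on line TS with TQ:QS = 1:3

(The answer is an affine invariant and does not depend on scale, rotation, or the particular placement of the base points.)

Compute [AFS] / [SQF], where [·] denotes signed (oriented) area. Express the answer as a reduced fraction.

[AFS]:[SQF] = -140/27

Set E = (0, 0), F = (1, 0), A = (0, 1); any affine frame gives the same invariant.
1. U lies on line EA with EU:UA = 2:5 ⇒ U = (0, 2/7)
2. V is the midpoint of EA ⇒ V = (0, 1/2)
3. S lies on line EA with ES:SA = 3:5 ⇒ S = (0, 3/8)
4. T is where the line through U parallel to FV meets line EF ⇒ T = (4/7, 0)
5. Q lies on line TS with TQ:QS = 1:3 ⇒ Q = (3/7, 3/32)
2·[AFS] = -5/8, 2·[SQF] = 27/224
[AFS]:[SQF] = -5/8:27/224 = -140/27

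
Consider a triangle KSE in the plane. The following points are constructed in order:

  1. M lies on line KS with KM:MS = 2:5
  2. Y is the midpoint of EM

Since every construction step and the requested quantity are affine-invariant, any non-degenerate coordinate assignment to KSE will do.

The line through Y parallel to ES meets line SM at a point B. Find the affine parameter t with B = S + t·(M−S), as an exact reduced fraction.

Assign K = (0, 0), S = (1, 0), E = (0, 1) — the answer is frame-independent, so this choice is without loss of generality.
1. M lies on line KS with KM:MS = 2:5 ⇒ M = (2/7, 0)
2. Y is the midpoint of EM ⇒ Y = (1/7, 1/2)
through Y parallel to ES: direction (1, -1); meets SM at B = (9/14, 0)
B = S + t·(M−S) with t = 1/2

t = 1/2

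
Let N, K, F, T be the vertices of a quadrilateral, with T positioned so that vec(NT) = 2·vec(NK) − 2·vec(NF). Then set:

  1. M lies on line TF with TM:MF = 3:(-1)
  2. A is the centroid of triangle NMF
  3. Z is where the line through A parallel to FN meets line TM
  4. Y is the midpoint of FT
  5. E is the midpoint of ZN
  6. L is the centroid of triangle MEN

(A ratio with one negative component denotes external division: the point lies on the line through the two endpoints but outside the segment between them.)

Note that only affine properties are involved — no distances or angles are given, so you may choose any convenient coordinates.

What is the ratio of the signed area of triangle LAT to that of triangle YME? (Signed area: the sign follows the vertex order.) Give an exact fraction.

Assign N = (0, 0), K = (1, 0), F = (0, 1), T = (2, -2) — the answer is frame-independent, so this choice is without loss of generality.
1. M lies on line TF with TM:MF = 3:(-1) ⇒ M = (-1, 5/2)
2. A is the centroid of triangle NMF ⇒ A = (-1/3, 7/6)
3. Z is where the line through A parallel to FN meets line TM ⇒ Z = (-1/3, 3/2)
4. Y is the midpoint of FT ⇒ Y = (1, -1/2)
5. E is the midpoint of ZN ⇒ E = (-1/6, 3/4)
6. L is the centroid of triangle MEN ⇒ L = (-7/18, 13/12)
2·[LAT] = -10/27, 2·[YME] = 1
[LAT]:[YME] = -10/27:1 = -10/27

[LAT]:[YME] = -10/27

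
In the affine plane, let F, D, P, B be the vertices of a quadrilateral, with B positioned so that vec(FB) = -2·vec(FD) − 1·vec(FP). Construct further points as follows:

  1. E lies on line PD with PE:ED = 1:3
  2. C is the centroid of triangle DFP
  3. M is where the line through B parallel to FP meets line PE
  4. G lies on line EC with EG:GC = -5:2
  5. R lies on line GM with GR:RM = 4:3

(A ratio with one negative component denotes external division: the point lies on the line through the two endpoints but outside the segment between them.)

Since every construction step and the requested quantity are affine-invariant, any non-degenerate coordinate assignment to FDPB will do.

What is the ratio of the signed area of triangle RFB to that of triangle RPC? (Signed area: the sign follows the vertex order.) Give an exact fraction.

[RFB]:[RPC] = 11

Set F = (0, 0), D = (1, 0), P = (0, 1), B = (-2, -1); any affine frame gives the same invariant.
1. E lies on line PD with PE:ED = 1:3 ⇒ E = (1/4, 3/4)
2. C is the centroid of triangle DFP ⇒ C = (1/3, 1/3)
3. M is where the line through B parallel to FP meets line PE ⇒ M = (-2, 3)
4. G lies on line EC with EG:GC = -5:2 ⇒ G = (7/18, 1/18)
5. R lies on line GM with GR:RM = 4:3 ⇒ R = (-41/42, 73/42)
2·[RFB] = -187/42, 2·[RPC] = -17/42
[RFB]:[RPC] = -187/42:-17/42 = 11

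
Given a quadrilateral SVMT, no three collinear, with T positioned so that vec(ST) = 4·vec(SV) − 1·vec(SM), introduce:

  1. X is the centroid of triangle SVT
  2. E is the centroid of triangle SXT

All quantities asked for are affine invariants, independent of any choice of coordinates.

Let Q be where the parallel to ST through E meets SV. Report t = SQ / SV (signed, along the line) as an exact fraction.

Work in coordinates with S = (0, 0), V = (1, 0), M = (0, 1), T = (4, -1).
1. X is the centroid of triangle SVT ⇒ X = (5/3, -1/3)
2. E is the centroid of triangle SXT ⇒ E = (17/9, -4/9)
through E parallel to ST: direction (4, -1); meets SV at Q = (1/9, 0)
Q = S + t·(V−S) with t = 1/9

t = 1/9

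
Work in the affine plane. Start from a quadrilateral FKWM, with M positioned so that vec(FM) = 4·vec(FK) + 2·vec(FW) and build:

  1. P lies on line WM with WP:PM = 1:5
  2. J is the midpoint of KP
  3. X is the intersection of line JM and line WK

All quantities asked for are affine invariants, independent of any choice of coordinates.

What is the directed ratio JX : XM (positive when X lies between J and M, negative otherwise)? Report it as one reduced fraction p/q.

JX:XM = -1/12

Work in coordinates with F = (0, 0), K = (1, 0), W = (0, 1), M = (4, 2).
1. P lies on line WM with WP:PM = 1:5 ⇒ P = (2/3, 7/6)
2. J is the midpoint of KP ⇒ J = (5/6, 7/12)
3. X is the intersection of line JM and line WK ⇒ X = (6/11, 5/11)
X = J + t·(M−J) with t = -1/11, so JX:XM = t:(1−t) = -1/11:12/11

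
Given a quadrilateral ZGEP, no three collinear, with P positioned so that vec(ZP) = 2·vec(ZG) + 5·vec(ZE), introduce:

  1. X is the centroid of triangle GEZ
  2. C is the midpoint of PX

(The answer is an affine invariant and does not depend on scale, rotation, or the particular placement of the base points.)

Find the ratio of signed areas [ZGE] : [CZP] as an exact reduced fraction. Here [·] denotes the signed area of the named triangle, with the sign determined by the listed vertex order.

[ZGE]:[CZP] = -2

Choose coordinates Z = (0, 0), G = (1, 0), E = (0, 1), P = (2, 5).
1. X is the centroid of triangle GEZ ⇒ X = (1/3, 1/3)
2. C is the midpoint of PX ⇒ C = (7/6, 8/3)
2·[ZGE] = 1, 2·[CZP] = -1/2
[ZGE]:[CZP] = 1:-1/2 = -2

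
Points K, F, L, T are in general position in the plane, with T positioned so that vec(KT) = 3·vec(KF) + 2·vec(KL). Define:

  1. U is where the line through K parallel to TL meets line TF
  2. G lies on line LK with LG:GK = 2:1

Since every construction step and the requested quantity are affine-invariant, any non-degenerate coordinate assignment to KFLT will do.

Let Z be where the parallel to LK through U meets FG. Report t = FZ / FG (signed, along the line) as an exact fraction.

t = -1/2

Assign K = (0, 0), F = (1, 0), L = (0, 1), T = (3, 2) — the answer is frame-independent, so this choice is without loss of generality.
1. U is where the line through K parallel to TL meets line TF ⇒ U = (3/2, 1/2)
2. G lies on line LK with LG:GK = 2:1 ⇒ G = (0, 1/3)
through U parallel to LK: direction (0, -1); meets FG at Z = (3/2, -1/6)
Z = F + t·(G−F) with t = -1/2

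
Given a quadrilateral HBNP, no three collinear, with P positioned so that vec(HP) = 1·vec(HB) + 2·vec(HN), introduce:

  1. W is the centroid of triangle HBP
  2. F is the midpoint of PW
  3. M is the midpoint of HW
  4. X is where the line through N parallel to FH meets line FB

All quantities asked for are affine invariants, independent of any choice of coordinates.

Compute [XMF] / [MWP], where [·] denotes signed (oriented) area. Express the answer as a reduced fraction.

[XMF]:[MWP] = 25/16

Choose coordinates H = (0, 0), B = (1, 0), N = (0, 1), P = (1, 2).
1. W is the centroid of triangle HBP ⇒ W = (2/3, 2/3)
2. F is the midpoint of PW ⇒ F = (5/6, 4/3)
3. M is the midpoint of HW ⇒ M = (1/3, 1/3)
4. X is where the line through N parallel to FH meets line FB ⇒ X = (35/48, 13/6)
2·[XMF] = 25/48, 2·[MWP] = 1/3
[XMF]:[MWP] = 25/48:1/3 = 25/16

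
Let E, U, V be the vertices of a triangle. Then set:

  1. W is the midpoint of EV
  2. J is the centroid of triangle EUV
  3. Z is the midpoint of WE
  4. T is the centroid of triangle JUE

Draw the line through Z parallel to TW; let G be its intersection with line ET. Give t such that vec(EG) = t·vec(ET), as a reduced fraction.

t = 1/2

Work in coordinates with E = (0, 0), U = (1, 0), V = (0, 1).
1. W is the midpoint of EV ⇒ W = (0, 1/2)
2. J is the centroid of triangle EUV ⇒ J = (1/3, 1/3)
3. Z is the midpoint of WE ⇒ Z = (0, 1/4)
4. T is the centroid of triangle JUE ⇒ T = (4/9, 1/9)
through Z parallel to TW: direction (-4/9, 7/18); meets ET at G = (2/9, 1/18)
G = E + t·(T−E) with t = 1/2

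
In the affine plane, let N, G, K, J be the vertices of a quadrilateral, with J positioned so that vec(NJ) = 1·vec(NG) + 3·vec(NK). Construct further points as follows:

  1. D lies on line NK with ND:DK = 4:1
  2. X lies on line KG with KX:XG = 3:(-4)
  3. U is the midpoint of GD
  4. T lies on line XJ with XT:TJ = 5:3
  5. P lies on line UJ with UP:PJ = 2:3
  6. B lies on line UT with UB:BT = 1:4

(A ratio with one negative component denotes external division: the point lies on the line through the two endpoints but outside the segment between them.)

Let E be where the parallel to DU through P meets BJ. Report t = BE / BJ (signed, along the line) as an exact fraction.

t = 17/57

Choose coordinates N = (0, 0), G = (1, 0), K = (0, 1), J = (1, 3).
1. D lies on line NK with ND:DK = 4:1 ⇒ D = (0, 4/5)
2. X lies on line KG with KX:XG = 3:(-4) ⇒ X = (-3, 4)
3. U is the midpoint of GD ⇒ U = (1/2, 2/5)
4. T lies on line XJ with XT:TJ = 5:3 ⇒ T = (-1/2, 27/8)
5. P lies on line UJ with UP:PJ = 2:3 ⇒ P = (7/10, 36/25)
6. B lies on line UT with UB:BT = 1:4 ⇒ B = (3/10, 199/200)
through P parallel to DU: direction (1/2, -2/5); meets BJ at E = (29/57, 454/285)
E = B + t·(J−B) with t = 17/57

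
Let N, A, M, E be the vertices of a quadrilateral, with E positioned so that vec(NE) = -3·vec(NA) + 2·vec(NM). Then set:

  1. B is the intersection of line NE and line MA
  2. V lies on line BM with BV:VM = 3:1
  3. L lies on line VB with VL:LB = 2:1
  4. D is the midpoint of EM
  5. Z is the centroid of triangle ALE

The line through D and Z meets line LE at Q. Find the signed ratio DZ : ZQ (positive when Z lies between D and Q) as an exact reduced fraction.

DZ:ZQ = 17/10

Assign N = (0, 0), A = (1, 0), M = (0, 1), E = (-3, 2) — the answer is frame-independent, so this choice is without loss of generality.
1. B is the intersection of line NE and line MA ⇒ B = (3, -2)
2. V lies on line BM with BV:VM = 3:1 ⇒ V = (3/4, 1/4)
3. L lies on line VB with VL:LB = 2:1 ⇒ L = (9/4, -5/4)
4. D is the midpoint of EM ⇒ D = (-3/2, 3/2)
5. Z is the centroid of triangle ALE ⇒ Z = (1/12, 1/4)
line DZ meets LE at Q = (69/68, -33/68)
Z = D + t·(Q−D) with t = 17/27, so DZ:ZQ = 17/27:10/27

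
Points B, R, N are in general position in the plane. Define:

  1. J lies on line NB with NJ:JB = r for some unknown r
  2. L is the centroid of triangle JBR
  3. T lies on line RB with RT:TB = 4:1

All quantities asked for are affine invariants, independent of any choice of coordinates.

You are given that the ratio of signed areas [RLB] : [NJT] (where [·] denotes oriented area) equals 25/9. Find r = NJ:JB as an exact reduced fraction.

r = 3/5

Set B = (0, 0), R = (1, 0), N = (0, 1); any affine frame gives the same invariant.
1. With NJ:JB = r, write λ = r/(r+1) so J = N + λ·(B−N); J is affine-linear in λ
2. L is the centroid of triangle JBR ⇒ L is an affine combination of earlier points and hence also affine-linear in λ
3. T lies on line RB with RT:TB = 4:1 ⇒ T = (1/5, 0)
Every point depending on J is an affine combination of J and λ-independent points, so each such coordinate is linear in λ; the λ² term in each signed area is a multiple of (B−N)×(B−N) = 0, so 2·[RLB] and 2·[NJT] are each linear in λ. Evaluating at λ=0 and λ=1:
  2·[RLB] = -1/3·λ + 1/3,   2·[NJT] = 1/5·λ
So [RLB]:[NJT] = (-1/3·λ + 1/3) / (1/5·λ). Setting this equal to 25/9:
  -1/3·λ + 1/3 = 25/9·(1/5·λ)  ⇒  λ = 3/8
Then r = λ/(1−λ) = (3/8)/(5/8) = 3/5. Check: with r = 3/5, J = (0, 5/8) and [RLB]:[NJT] = 25/9 as required.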